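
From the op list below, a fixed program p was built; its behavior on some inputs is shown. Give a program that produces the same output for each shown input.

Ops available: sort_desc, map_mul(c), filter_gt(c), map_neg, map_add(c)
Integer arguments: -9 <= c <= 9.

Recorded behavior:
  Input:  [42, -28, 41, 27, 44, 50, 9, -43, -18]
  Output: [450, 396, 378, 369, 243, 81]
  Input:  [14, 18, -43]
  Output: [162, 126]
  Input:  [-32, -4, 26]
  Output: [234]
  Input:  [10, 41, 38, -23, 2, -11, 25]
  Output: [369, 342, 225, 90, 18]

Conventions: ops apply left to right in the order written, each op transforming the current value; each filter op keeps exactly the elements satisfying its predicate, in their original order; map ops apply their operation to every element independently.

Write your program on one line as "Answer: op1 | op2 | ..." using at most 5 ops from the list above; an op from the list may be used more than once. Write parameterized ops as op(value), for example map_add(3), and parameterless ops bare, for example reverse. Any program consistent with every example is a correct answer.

map_neg | map_mul(-9) | sort_desc | filter_gt(-2)

Check, running the answer program on each example:
  [42, -28, 41, 27, 44, 50, 9, -43, -18] -> [-42, 28, -41, -27, -44, -50, -9, 43, 18] -> [378, -252, 369, 243, 396, 450, 81, -387, -162] -> [450, 396, 378, 369, 243, 81, -162, -252, -387] -> [450, 396, 378, 369, 243, 81]
  [14, 18, -43] -> [-14, -18, 43] -> [126, 162, -387] -> [162, 126, -387] -> [162, 126]
  [-32, -4, 26] -> [32, 4, -26] -> [-288, -36, 234] -> [234, -36, -288] -> [234]
  [10, 41, 38, -23, 2, -11, 25] -> [-10, -41, -38, 23, -2, 11, -25] -> [90, 369, 342, -207, 18, -99, 225] -> [369, 342, 225, 90, 18, -99, -207] -> [369, 342, 225, 90, 18]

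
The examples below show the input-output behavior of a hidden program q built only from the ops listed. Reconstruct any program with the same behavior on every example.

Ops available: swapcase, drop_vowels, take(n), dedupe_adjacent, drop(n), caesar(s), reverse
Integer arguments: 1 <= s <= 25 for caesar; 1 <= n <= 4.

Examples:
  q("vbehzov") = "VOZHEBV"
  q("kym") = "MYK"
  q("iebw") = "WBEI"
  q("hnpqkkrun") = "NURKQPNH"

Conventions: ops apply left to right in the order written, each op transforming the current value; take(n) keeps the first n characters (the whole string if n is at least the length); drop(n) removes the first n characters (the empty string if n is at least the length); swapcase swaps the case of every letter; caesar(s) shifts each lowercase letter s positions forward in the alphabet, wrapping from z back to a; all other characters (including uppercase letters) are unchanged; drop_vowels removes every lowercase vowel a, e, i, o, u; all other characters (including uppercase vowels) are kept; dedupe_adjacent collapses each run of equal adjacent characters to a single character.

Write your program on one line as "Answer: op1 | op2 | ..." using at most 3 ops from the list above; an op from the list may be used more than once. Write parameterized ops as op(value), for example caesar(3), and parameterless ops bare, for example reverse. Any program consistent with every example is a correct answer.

swapcase | dedupe_adjacent | reverse

Check, running the answer program on each example:
  "vbehzov" -> "VBEHZOV" -> "VBEHZOV" -> "VOZHEBV"
  "kym" -> "KYM" -> "KYM" -> "MYK"
  "iebw" -> "IEBW" -> "IEBW" -> "WBEI"
  "hnpqkkrun" -> "HNPQKKRUN" -> "HNPQKRUN" -> "NURKQPNH"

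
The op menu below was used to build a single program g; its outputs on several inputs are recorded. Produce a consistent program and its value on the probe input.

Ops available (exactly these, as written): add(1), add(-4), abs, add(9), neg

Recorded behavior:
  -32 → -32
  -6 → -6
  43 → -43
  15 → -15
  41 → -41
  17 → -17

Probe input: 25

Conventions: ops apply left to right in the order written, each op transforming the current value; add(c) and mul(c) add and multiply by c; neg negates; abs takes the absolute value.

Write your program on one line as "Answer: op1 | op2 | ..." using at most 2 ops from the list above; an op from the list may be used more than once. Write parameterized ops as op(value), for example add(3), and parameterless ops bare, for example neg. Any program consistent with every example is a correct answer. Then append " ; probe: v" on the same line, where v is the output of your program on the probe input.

abs | neg ; probe: -25

Check, running the answer program on each example:
  -32 -> 32 -> -32
  -6 -> 6 -> -6
  43 -> 43 -> -43
  15 -> 15 -> -15
  41 -> 41 -> -41
  17 -> 17 -> -17
  probe: 25 -> 25 -> -25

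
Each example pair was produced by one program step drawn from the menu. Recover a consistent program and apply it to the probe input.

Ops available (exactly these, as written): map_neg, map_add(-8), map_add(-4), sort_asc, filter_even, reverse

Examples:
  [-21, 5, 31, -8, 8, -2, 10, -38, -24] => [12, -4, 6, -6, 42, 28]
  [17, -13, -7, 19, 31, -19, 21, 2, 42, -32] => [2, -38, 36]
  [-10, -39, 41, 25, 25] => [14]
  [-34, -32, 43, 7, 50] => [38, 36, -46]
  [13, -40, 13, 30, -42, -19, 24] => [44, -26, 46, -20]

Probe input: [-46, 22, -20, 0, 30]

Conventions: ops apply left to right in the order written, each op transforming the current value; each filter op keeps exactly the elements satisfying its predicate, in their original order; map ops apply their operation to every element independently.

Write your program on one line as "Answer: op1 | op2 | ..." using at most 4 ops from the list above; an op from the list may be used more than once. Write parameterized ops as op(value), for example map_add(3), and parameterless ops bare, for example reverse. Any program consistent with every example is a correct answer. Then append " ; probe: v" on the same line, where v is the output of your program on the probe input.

filter_even | map_add(-4) | map_neg ; probe: [50, -18, 24, 4, -26]

Check, running the answer program on each example:
  [-21, 5, 31, -8, 8, -2, 10, -38, -24] -> [-8, 8, -2, 10, -38, -24] -> [-12, 4, -6, 6, -42, -28] -> [12, -4, 6, -6, 42, 28]
  [17, -13, -7, 19, 31, -19, 21, 2, 42, -32] -> [2, 42, -32] -> [-2, 38, -36] -> [2, -38, 36]
  [-10, -39, 41, 25, 25] -> [-10] -> [-14] -> [14]
  [-34, -32, 43, 7, 50] -> [-34, -32, 50] -> [-38, -36, 46] -> [38, 36, -46]
  [13, -40, 13, 30, -42, -19, 24] -> [-40, 30, -42, 24] -> [-44, 26, -46, 20] -> [44, -26, 46, -20]
  probe: [-46, 22, -20, 0, 30] -> [-46, 22, -20, 0, 30] -> [-50, 18, -24, -4, 26] -> [50, -18, 24, 4, -26]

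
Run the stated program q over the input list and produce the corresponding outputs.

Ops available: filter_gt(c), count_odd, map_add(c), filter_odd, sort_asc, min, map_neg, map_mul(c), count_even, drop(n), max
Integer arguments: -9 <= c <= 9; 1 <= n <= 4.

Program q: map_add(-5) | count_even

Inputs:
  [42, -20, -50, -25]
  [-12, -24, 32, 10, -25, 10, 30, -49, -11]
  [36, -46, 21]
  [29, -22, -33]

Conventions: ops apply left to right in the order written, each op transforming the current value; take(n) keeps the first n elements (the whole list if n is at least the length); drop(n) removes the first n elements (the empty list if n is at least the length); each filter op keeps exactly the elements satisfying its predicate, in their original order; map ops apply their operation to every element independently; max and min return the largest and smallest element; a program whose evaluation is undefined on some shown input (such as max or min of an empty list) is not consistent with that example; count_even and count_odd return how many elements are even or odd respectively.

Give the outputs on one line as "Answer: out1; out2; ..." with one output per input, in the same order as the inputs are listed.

Execution, op by op:
  [42, -20, -50, -25] -> [37, -25, -55, -30] -> 1
  [-12, -24, 32, 10, -25, 10, 30, -49, -11] -> [-17, -29, 27, 5, -30, 5, 25, -54, -16] -> 3
  [36, -46, 21] -> [31, -51, 16] -> 1
  [29, -22, -33] -> [24, -27, -38] -> 2

1; 3; 1; 2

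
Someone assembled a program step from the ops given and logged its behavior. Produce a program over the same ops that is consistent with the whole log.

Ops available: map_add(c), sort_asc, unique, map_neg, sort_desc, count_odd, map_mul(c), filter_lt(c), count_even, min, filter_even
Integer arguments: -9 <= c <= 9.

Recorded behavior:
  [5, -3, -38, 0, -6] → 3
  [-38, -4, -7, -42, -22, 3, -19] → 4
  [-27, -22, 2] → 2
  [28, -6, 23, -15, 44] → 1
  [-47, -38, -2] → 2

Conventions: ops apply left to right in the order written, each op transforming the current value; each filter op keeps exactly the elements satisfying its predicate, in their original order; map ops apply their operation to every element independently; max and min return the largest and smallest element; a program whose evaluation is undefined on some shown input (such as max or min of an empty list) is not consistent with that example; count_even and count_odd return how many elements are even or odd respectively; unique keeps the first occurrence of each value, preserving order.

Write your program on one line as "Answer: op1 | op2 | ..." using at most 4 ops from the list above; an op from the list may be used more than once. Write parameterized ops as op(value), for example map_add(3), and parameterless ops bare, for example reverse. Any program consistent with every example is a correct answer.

sort_desc | filter_even | filter_lt(4) | count_even

Check, running the answer program on each example:
  [5, -3, -38, 0, -6] -> [5, 0, -3, -6, -38] -> [0, -6, -38] -> [0, -6, -38] -> 3
  [-38, -4, -7, -42, -22, 3, -19] -> [3, -4, -7, -19, -22, -38, -42] -> [-4, -22, -38, -42] -> [-4, -22, -38, -42] -> 4
  [-27, -22, 2] -> [2, -22, -27] -> [2, -22] -> [2, -22] -> 2
  [28, -6, 23, -15, 44] -> [44, 28, 23, -6, -15] -> [44, 28, -6] -> [-6] -> 1
  [-47, -38, -2] -> [-2, -38, -47] -> [-2, -38] -> [-2, -38] -> 2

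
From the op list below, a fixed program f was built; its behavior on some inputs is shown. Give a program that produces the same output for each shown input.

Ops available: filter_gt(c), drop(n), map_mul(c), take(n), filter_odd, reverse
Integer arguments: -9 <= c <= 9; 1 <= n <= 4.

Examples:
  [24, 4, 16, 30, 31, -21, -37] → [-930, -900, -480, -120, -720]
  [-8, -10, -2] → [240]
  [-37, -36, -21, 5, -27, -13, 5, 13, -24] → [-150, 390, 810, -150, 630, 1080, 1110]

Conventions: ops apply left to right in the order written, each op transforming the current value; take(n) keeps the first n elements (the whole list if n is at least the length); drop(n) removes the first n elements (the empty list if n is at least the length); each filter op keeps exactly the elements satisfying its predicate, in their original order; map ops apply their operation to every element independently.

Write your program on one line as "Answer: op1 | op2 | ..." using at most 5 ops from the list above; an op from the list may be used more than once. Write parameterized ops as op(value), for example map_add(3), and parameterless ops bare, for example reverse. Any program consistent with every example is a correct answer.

reverse | map_mul(-5) | map_mul(6) | drop(1) | drop(1)

Check, running the answer program on each example:
  [24, 4, 16, 30, 31, -21, -37] -> [-37, -21, 31, 30, 16, 4, 24] -> [185, 105, -155, -150, -80, -20, -120] -> [1110, 630, -930, -900, -480, -120, -720] -> [630, -930, -900, -480, -120, -720] -> [-930, -900, -480, -120, -720]
  [-8, -10, -2] -> [-2, -10, -8] -> [10, 50, 40] -> [60, 300, 240] -> [300, 240] -> [240]
  [-37, -36, -21, 5, -27, -13, 5, 13, -24] -> [-24, 13, 5, -13, -27, 5, -21, -36, -37] -> [120, -65, -25, 65, 135, -25, 105, 180, 185] -> [720, -390, -150, 390, 810, -150, 630, 1080, 1110] -> [-390, -150, 390, 810, -150, 630, 1080, 1110] -> [-150, 390, 810, -150, 630, 1080, 1110]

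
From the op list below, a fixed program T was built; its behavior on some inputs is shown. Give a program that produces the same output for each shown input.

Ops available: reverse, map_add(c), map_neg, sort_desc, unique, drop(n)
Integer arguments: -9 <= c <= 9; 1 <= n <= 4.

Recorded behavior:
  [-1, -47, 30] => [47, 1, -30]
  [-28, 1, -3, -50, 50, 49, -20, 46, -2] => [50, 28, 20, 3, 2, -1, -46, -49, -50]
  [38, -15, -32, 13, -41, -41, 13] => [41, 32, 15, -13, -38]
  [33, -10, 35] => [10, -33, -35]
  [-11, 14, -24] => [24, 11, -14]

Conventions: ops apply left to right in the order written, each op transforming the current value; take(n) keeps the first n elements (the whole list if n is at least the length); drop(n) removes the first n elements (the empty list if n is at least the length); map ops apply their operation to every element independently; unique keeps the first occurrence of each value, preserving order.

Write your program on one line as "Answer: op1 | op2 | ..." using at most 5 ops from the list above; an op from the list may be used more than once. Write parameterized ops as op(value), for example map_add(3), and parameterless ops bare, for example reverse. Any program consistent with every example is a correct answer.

unique | sort_desc | reverse | map_neg

Check, running the answer program on each example:
  [-1, -47, 30] -> [-1, -47, 30] -> [30, -1, -47] -> [-47, -1, 30] -> [47, 1, -30]
  [-28, 1, -3, -50, 50, 49, -20, 46, -2] -> [-28, 1, -3, -50, 50, 49, -20, 46, -2] -> [50, 49, 46, 1, -2, -3, -20, -28, -50] -> [-50, -28, -20, -3, -2, 1, 46, 49, 50] -> [50, 28, 20, 3, 2, -1, -46, -49, -50]
  [38, -15, -32, 13, -41, -41, 13] -> [38, -15, -32, 13, -41] -> [38, 13, -15, -32, -41] -> [-41, -32, -15, 13, 38] -> [41, 32, 15, -13, -38]
  [33, -10, 35] -> [33, -10, 35] -> [35, 33, -10] -> [-10, 33, 35] -> [10, -33, -35]
  [-11, 14, -24] -> [-11, 14, -24] -> [14, -11, -24] -> [-24, -11, 14] -> [24, 11, -14]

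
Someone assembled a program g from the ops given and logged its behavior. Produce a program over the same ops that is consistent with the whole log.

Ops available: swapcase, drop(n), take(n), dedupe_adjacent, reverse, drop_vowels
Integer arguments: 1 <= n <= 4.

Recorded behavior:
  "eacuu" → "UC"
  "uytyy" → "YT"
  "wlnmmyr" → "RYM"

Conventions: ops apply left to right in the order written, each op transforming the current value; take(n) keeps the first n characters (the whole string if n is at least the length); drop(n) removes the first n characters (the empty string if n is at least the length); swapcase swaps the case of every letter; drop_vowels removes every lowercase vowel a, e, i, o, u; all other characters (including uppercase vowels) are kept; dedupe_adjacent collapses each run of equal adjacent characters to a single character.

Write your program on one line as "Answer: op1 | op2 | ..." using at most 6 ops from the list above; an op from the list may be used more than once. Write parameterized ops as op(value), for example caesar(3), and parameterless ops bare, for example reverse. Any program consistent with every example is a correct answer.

drop(2) | reverse | swapcase | take(3) | dedupe_adjacent

Check, running the answer program on each example:
  "eacuu" -> "cuu" -> "uuc" -> "UUC" -> "UUC" -> "UC"
  "uytyy" -> "tyy" -> "yyt" -> "YYT" -> "YYT" -> "YT"
  "wlnmmyr" -> "nmmyr" -> "rymmn" -> "RYMMN" -> "RYM" -> "RYM"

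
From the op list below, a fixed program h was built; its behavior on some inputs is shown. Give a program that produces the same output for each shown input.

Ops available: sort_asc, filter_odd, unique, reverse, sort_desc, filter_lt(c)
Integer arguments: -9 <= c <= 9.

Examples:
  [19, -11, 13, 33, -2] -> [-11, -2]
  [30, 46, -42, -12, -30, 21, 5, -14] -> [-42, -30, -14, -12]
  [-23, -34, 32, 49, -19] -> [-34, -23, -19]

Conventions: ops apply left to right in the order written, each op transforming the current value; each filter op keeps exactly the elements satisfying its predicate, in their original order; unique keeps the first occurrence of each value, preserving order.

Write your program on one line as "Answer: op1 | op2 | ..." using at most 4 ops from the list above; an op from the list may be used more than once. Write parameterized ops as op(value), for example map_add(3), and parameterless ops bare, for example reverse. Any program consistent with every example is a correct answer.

filter_lt(5) | reverse | sort_desc | reverse

Check, running the answer program on each example:
  [19, -11, 13, 33, -2] -> [-11, -2] -> [-2, -11] -> [-2, -11] -> [-11, -2]
  [30, 46, -42, -12, -30, 21, 5, -14] -> [-42, -12, -30, -14] -> [-14, -30, -12, -42] -> [-12, -14, -30, -42] -> [-42, -30, -14, -12]
  [-23, -34, 32, 49, -19] -> [-23, -34, -19] -> [-19, -34, -23] -> [-19, -23, -34] -> [-34, -23, -19]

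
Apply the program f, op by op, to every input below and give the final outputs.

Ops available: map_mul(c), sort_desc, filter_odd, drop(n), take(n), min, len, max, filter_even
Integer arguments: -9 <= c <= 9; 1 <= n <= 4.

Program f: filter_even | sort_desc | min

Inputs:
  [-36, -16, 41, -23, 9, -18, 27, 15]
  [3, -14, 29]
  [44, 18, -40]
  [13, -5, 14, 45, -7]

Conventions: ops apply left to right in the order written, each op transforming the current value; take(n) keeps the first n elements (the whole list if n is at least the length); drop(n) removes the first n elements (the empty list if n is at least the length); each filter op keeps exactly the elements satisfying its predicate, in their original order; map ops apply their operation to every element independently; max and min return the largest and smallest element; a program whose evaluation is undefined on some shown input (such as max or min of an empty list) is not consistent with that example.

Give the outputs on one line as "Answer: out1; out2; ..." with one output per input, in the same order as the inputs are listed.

-36; -14; -40; 14

Execution, op by op:
  [-36, -16, 41, -23, 9, -18, 27, 15] -> [-36, -16, -18] -> [-16, -18, -36] -> -36
  [3, -14, 29] -> [-14] -> [-14] -> -14
  [44, 18, -40] -> [44, 18, -40] -> [44, 18, -40] -> -40
  [13, -5, 14, 45, -7] -> [14] -> [14] -> 14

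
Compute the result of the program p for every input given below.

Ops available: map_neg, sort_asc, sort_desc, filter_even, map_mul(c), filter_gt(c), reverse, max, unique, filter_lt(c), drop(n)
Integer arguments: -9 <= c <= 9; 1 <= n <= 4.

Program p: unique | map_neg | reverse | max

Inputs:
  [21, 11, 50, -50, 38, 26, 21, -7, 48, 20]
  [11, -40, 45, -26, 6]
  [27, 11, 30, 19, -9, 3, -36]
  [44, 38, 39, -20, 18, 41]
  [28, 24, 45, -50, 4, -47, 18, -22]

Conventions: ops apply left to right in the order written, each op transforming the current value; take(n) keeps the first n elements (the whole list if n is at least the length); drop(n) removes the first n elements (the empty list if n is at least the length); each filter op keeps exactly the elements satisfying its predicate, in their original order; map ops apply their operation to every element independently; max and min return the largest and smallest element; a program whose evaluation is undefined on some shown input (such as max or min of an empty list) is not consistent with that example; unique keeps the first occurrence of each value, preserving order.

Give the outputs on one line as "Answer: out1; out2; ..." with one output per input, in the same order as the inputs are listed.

50; 40; 36; 20; 50

Execution, op by op:
  [21, 11, 50, -50, 38, 26, 21, -7, 48, 20] -> [21, 11, 50, -50, 38, 26, -7, 48, 20] -> [-21, -11, -50, 50, -38, -26, 7, -48, -20] -> [-20, -48, 7, -26, -38, 50, -50, -11, -21] -> 50
  [11, -40, 45, -26, 6] -> [11, -40, 45, -26, 6] -> [-11, 40, -45, 26, -6] -> [-6, 26, -45, 40, -11] -> 40
  [27, 11, 30, 19, -9, 3, -36] -> [27, 11, 30, 19, -9, 3, -36] -> [-27, -11, -30, -19, 9, -3, 36] -> [36, -3, 9, -19, -30, -11, -27] -> 36
  [44, 38, 39, -20, 18, 41] -> [44, 38, 39, -20, 18, 41] -> [-44, -38, -39, 20, -18, -41] -> [-41, -18, 20, -39, -38, -44] -> 20
  [28, 24, 45, -50, 4, -47, 18, -22] -> [28, 24, 45, -50, 4, -47, 18, -22] -> [-28, -24, -45, 50, -4, 47, -18, 22] -> [22, -18, 47, -4, 50, -45, -24, -28] -> 50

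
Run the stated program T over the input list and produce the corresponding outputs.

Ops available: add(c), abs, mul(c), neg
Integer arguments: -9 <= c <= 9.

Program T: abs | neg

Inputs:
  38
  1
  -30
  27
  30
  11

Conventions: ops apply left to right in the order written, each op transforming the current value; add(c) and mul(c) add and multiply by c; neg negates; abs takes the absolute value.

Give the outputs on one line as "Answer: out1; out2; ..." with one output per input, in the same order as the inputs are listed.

Execution, op by op:
  38 -> 38 -> -38
  1 -> 1 -> -1
  -30 -> 30 -> -30
  27 -> 27 -> -27
  30 -> 30 -> -30
  11 -> 11 -> -11

-38; -1; -30; -27; -30; -11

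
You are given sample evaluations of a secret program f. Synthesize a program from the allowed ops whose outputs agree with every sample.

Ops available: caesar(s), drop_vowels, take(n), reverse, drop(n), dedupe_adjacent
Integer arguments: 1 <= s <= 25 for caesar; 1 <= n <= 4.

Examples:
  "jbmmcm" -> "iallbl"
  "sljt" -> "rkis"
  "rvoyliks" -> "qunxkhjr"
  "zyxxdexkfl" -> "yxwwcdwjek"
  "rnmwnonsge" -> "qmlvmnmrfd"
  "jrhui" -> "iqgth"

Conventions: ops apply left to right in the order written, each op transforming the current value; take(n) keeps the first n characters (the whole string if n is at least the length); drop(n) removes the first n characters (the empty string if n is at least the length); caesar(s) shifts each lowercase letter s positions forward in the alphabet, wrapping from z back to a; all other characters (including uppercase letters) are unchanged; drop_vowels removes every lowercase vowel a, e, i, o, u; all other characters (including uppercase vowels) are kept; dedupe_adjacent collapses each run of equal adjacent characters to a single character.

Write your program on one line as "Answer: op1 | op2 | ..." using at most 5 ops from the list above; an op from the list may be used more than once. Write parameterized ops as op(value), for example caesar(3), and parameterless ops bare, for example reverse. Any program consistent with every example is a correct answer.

reverse | caesar(12) | caesar(13) | reverse

Check, running the answer program on each example:
  "jbmmcm" -> "mcmmbj" -> "yoyynv" -> "lbllai" -> "iallbl"
  "sljt" -> "tjls" -> "fvxe" -> "sikr" -> "rkis"
  "rvoyliks" -> "skilyovr" -> "ewuxkahd" -> "rjhkxnuq" -> "qunxkhjr"
  "zyxxdexkfl" -> "lfkxedxxyz" -> "xrwjqpjjkl" -> "kejwdcwwxy" -> "yxwwcdwjek"
  "rnmwnonsge" -> "egsnonwmnr" -> "qsezaziyzd" -> "dfrmnmvlmq" -> "qmlvmnmrfd"
  "jrhui" -> "iuhrj" -> "ugtdv" -> "htgqi" -> "iqgth"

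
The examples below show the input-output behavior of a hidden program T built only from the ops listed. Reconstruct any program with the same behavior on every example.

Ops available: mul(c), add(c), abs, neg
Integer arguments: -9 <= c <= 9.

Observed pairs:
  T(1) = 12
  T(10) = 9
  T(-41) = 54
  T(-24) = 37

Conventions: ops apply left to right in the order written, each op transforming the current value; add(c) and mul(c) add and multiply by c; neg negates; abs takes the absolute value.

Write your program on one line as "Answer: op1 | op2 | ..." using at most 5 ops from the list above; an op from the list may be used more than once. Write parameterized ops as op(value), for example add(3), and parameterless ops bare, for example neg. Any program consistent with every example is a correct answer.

add(-5) | neg | add(2) | abs | add(6)

Check, running the answer program on each example:
  1 -> -4 -> 4 -> 6 -> 6 -> 12
  10 -> 5 -> -5 -> -3 -> 3 -> 9
  -41 -> -46 -> 46 -> 48 -> 48 -> 54
  -24 -> -29 -> 29 -> 31 -> 31 -> 37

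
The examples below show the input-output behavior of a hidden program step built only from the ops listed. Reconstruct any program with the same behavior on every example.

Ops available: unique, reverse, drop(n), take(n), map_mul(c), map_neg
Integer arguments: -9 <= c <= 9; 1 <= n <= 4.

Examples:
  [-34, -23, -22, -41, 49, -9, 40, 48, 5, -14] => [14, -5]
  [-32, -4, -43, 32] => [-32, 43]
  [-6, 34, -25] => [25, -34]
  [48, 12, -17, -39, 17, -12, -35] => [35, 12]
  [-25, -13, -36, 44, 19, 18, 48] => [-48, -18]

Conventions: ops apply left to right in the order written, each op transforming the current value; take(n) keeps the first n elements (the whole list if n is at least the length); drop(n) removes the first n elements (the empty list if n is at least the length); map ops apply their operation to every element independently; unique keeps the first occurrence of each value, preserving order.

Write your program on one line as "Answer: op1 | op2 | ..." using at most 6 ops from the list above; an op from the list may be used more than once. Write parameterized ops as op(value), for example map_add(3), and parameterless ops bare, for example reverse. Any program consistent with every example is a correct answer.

reverse | take(2) | reverse | map_neg | reverse

Check, running the answer program on each example:
  [-34, -23, -22, -41, 49, -9, 40, 48, 5, -14] -> [-14, 5, 48, 40, -9, 49, -41, -22, -23, -34] -> [-14, 5] -> [5, -14] -> [-5, 14] -> [14, -5]
  [-32, -4, -43, 32] -> [32, -43, -4, -32] -> [32, -43] -> [-43, 32] -> [43, -32] -> [-32, 43]
  [-6, 34, -25] -> [-25, 34, -6] -> [-25, 34] -> [34, -25] -> [-34, 25] -> [25, -34]
  [48, 12, -17, -39, 17, -12, -35] -> [-35, -12, 17, -39, -17, 12, 48] -> [-35, -12] -> [-12, -35] -> [12, 35] -> [35, 12]
  [-25, -13, -36, 44, 19, 18, 48] -> [48, 18, 19, 44, -36, -13, -25] -> [48, 18] -> [18, 48] -> [-18, -48] -> [-48, -18]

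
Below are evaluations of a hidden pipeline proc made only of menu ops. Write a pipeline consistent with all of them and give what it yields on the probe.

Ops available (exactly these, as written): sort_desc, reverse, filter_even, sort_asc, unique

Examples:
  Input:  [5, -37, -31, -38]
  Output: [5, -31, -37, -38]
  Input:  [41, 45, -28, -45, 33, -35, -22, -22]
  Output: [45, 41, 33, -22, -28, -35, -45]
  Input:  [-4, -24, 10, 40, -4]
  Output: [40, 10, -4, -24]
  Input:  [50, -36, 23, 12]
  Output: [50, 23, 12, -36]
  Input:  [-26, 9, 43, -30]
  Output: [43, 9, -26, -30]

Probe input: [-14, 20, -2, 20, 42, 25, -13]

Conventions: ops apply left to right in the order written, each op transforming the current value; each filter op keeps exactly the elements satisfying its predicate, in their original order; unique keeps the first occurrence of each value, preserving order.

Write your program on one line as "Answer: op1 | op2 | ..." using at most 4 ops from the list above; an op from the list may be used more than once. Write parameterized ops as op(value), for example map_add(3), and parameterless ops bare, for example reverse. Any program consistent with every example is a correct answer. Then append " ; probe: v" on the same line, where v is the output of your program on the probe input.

sort_asc | sort_desc | unique ; probe: [42, 25, 20, -2, -13, -14]

Check, running the answer program on each example:
  [5, -37, -31, -38] -> [-38, -37, -31, 5] -> [5, -31, -37, -38] -> [5, -31, -37, -38]
  [41, 45, -28, -45, 33, -35, -22, -22] -> [-45, -35, -28, -22, -22, 33, 41, 45] -> [45, 41, 33, -22, -22, -28, -35, -45] -> [45, 41, 33, -22, -28, -35, -45]
  [-4, -24, 10, 40, -4] -> [-24, -4, -4, 10, 40] -> [40, 10, -4, -4, -24] -> [40, 10, -4, -24]
  [50, -36, 23, 12] -> [-36, 12, 23, 50] -> [50, 23, 12, -36] -> [50, 23, 12, -36]
  [-26, 9, 43, -30] -> [-30, -26, 9, 43] -> [43, 9, -26, -30] -> [43, 9, -26, -30]
  probe: [-14, 20, -2, 20, 42, 25, -13] -> [-14, -13, -2, 20, 20, 25, 42] -> [42, 25, 20, 20, -2, -13, -14] -> [42, 25, 20, -2, -13, -14]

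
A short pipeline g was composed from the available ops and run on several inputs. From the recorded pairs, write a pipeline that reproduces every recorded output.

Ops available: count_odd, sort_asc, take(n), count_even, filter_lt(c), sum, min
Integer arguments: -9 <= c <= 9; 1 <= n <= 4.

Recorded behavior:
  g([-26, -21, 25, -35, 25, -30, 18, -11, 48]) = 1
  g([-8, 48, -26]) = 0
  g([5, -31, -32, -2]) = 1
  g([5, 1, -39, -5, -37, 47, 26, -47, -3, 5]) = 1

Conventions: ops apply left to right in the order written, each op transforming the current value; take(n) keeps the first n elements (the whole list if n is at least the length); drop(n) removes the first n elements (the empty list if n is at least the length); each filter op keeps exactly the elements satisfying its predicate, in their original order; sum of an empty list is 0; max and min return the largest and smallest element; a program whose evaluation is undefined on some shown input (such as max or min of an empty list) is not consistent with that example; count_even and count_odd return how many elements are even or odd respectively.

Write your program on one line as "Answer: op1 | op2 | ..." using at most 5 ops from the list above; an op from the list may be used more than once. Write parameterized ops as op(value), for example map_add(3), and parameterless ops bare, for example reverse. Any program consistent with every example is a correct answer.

filter_lt(5) | take(4) | take(2) | filter_lt(-7) | count_odd

Check, running the answer program on each example:
  [-26, -21, 25, -35, 25, -30, 18, -11, 48] -> [-26, -21, -35, -30, -11] -> [-26, -21, -35, -30] -> [-26, -21] -> [-26, -21] -> 1
  [-8, 48, -26] -> [-8, -26] -> [-8, -26] -> [-8, -26] -> [-8, -26] -> 0
  [5, -31, -32, -2] -> [-31, -32, -2] -> [-31, -32, -2] -> [-31, -32] -> [-31, -32] -> 1
  [5, 1, -39, -5, -37, 47, 26, -47, -3, 5] -> [1, -39, -5, -37, -47, -3] -> [1, -39, -5, -37] -> [1, -39] -> [-39] -> 1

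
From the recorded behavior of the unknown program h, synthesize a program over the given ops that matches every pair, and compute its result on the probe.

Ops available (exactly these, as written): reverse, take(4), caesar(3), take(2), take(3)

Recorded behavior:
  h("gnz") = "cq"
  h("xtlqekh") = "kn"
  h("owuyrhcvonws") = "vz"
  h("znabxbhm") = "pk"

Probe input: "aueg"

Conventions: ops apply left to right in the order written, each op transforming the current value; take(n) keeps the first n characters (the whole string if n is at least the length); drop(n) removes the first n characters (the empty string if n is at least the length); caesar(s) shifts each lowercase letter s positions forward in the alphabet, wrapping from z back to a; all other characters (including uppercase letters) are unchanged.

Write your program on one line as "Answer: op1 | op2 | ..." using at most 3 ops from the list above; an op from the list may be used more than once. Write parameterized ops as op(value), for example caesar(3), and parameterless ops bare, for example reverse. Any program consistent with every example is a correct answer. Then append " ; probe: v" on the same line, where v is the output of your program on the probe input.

caesar(3) | reverse | take(2) ; probe: "jh"

Check, running the answer program on each example:
  "gnz" -> "jqc" -> "cqj" -> "cq"
  "xtlqekh" -> "awothnk" -> "knhtowa" -> "kn"
  "owuyrhcvonws" -> "rzxbukfyrqzv" -> "vzqryfkubxzr" -> "vz"
  "znabxbhm" -> "cqdeaekp" -> "pkeaedqc" -> "pk"
  probe: "aueg" -> "dxhj" -> "jhxd" -> "jh"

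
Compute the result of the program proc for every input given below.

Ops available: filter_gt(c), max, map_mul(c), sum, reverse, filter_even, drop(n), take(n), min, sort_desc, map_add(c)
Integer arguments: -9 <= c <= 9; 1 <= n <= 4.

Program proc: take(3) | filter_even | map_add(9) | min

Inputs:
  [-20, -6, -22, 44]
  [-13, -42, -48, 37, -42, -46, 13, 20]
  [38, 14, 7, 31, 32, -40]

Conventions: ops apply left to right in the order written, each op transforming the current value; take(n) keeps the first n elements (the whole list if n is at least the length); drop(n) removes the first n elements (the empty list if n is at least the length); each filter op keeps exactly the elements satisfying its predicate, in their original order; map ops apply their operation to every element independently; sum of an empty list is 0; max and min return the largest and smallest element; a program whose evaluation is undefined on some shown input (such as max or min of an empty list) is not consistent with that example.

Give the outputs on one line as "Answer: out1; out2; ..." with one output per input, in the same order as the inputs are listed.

Execution, op by op:
  [-20, -6, -22, 44] -> [-20, -6, -22] -> [-20, -6, -22] -> [-11, 3, -13] -> -13
  [-13, -42, -48, 37, -42, -46, 13, 20] -> [-13, -42, -48] -> [-42, -48] -> [-33, -39] -> -39
  [38, 14, 7, 31, 32, -40] -> [38, 14, 7] -> [38, 14] -> [47, 23] -> 23

-13; -39; 23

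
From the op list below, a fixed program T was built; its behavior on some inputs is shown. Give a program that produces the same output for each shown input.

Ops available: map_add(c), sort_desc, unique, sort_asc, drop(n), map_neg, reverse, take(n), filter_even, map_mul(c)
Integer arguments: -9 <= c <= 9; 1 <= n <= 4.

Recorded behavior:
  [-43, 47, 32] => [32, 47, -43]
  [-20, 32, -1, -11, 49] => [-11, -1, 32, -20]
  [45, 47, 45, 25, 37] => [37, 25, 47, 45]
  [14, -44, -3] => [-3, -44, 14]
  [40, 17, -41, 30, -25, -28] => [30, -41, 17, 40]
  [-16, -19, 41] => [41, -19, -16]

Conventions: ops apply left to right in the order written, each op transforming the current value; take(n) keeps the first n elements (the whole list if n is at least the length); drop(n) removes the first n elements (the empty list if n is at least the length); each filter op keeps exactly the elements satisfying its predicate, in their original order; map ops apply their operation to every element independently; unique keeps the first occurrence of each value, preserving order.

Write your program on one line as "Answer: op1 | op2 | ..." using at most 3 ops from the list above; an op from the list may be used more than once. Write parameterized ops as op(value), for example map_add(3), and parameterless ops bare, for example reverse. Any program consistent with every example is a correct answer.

unique | take(4) | reverse

Check, running the answer program on each example:
  [-43, 47, 32] -> [-43, 47, 32] -> [-43, 47, 32] -> [32, 47, -43]
  [-20, 32, -1, -11, 49] -> [-20, 32, -1, -11, 49] -> [-20, 32, -1, -11] -> [-11, -1, 32, -20]
  [45, 47, 45, 25, 37] -> [45, 47, 25, 37] -> [45, 47, 25, 37] -> [37, 25, 47, 45]
  [14, -44, -3] -> [14, -44, -3] -> [14, -44, -3] -> [-3, -44, 14]
  [40, 17, -41, 30, -25, -28] -> [40, 17, -41, 30, -25, -28] -> [40, 17, -41, 30] -> [30, -41, 17, 40]
  [-16, -19, 41] -> [-16, -19, 41] -> [-16, -19, 41] -> [41, -19, -16]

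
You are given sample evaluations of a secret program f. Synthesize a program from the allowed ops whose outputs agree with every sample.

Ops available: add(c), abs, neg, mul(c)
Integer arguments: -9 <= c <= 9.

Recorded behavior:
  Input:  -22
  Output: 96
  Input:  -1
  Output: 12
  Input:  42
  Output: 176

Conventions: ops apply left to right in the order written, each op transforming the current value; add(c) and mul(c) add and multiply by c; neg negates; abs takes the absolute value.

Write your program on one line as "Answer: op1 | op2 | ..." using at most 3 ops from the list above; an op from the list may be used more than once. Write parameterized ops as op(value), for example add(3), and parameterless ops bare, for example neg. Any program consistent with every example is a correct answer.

abs | mul(4) | add(8)

Check, running the answer program on each example:
  -22 -> 22 -> 88 -> 96
  -1 -> 1 -> 4 -> 12
  42 -> 42 -> 168 -> 176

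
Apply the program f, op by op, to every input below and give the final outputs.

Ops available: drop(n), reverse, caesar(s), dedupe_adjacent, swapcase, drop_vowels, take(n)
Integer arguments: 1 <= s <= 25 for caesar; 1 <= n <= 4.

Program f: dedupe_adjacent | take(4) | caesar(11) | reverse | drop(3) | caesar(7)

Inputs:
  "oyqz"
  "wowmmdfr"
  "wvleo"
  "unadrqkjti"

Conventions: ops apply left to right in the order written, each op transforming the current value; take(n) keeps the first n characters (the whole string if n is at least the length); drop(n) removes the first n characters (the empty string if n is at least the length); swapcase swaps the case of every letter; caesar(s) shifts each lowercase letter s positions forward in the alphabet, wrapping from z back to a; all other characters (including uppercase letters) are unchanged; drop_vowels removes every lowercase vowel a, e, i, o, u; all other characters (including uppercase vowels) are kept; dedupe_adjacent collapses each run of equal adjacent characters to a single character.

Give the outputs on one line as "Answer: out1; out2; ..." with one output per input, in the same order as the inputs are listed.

Execution, op by op:
  "oyqz" -> "oyqz" -> "oyqz" -> "zjbk" -> "kbjz" -> "z" -> "g"
  "wowmmdfr" -> "wowmdfr" -> "wowm" -> "hzhx" -> "xhzh" -> "h" -> "o"
  "wvleo" -> "wvleo" -> "wvle" -> "hgwp" -> "pwgh" -> "h" -> "o"
  "unadrqkjti" -> "unadrqkjti" -> "unad" -> "fylo" -> "olyf" -> "f" -> "m"

"g"; "o"; "o"; "m"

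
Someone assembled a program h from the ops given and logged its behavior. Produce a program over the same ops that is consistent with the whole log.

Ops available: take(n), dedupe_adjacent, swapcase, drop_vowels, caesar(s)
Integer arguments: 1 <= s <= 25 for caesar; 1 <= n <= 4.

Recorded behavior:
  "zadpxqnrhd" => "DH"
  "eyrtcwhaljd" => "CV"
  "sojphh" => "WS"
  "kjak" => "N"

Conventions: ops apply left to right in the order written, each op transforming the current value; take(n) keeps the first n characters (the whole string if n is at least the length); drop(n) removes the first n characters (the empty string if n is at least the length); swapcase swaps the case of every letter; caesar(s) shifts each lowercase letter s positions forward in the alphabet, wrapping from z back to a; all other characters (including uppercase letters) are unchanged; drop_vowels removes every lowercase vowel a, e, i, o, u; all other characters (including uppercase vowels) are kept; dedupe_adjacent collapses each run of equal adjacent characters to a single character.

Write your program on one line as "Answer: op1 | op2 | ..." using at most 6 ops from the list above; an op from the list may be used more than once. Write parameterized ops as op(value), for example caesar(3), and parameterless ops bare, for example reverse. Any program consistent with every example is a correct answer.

dedupe_adjacent | caesar(4) | drop_vowels | take(2) | swapcase

Check, running the answer program on each example:
  "zadpxqnrhd" -> "zadpxqnrhd" -> "dehtburvlh" -> "dhtbrvlh" -> "dh" -> "DH"
  "eyrtcwhaljd" -> "eyrtcwhaljd" -> "icvxgalepnh" -> "cvxglpnh" -> "cv" -> "CV"
  "sojphh" -> "sojph" -> "wsntl" -> "wsntl" -> "ws" -> "WS"
  "kjak" -> "kjak" -> "oneo" -> "n" -> "n" -> "N"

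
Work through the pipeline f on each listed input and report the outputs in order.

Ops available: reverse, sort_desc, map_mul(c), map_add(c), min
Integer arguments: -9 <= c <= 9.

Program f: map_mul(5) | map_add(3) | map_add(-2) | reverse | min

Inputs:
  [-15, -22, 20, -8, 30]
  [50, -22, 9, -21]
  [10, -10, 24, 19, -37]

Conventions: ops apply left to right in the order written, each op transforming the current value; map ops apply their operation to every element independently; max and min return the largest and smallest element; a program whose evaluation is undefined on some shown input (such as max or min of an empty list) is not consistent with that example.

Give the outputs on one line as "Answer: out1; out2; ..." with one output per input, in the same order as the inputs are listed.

Execution, op by op:
  [-15, -22, 20, -8, 30] -> [-75, -110, 100, -40, 150] -> [-72, -107, 103, -37, 153] -> [-74, -109, 101, -39, 151] -> [151, -39, 101, -109, -74] -> -109
  [50, -22, 9, -21] -> [250, -110, 45, -105] -> [253, -107, 48, -102] -> [251, -109, 46, -104] -> [-104, 46, -109, 251] -> -109
  [10, -10, 24, 19, -37] -> [50, -50, 120, 95, -185] -> [53, -47, 123, 98, -182] -> [51, -49, 121, 96, -184] -> [-184, 96, 121, -49, 51] -> -184

-109; -109; -184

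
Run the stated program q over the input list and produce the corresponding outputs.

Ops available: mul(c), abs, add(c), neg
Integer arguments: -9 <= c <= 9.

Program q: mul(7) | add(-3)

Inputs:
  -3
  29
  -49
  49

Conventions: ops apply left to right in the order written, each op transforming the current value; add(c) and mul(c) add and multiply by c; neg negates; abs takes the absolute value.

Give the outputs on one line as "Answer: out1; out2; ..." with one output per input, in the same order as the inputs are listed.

-24; 200; -346; 340

Execution, op by op:
  -3 -> -21 -> -24
  29 -> 203 -> 200
  -49 -> -343 -> -346
  49 -> 343 -> 340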